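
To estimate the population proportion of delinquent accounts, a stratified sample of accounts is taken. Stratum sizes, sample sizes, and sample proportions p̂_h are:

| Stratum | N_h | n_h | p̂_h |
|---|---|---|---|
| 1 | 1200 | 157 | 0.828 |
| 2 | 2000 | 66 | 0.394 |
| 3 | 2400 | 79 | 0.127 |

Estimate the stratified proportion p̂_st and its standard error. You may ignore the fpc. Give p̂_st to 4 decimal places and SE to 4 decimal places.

N = 5600; stratum weights W_h = N_h/N.
p̂_st = Σ W_h p̂_h = (1200·0.828 + 2000·0.394 + 2400·0.127)/5600 = 0.37257
V̂(p̂_st) = Σ W_h² p̂_h(1−p̂_h)/(n_h−1):
  stratum 1: (1200/5600)²·0.828·0.172/156 = 4.19199e-05
  stratum 2: (2000/5600)²·0.394·0.606/65 = 0.000468532
  stratum 3: (2400/5600)²·0.127·0.873/78 = 0.000261078
V̂(p̂_st) = 0.00077153; SE = √V̂ = 0.0277764

p̂_st ≈ 0.3726, SE ≈ 0.0278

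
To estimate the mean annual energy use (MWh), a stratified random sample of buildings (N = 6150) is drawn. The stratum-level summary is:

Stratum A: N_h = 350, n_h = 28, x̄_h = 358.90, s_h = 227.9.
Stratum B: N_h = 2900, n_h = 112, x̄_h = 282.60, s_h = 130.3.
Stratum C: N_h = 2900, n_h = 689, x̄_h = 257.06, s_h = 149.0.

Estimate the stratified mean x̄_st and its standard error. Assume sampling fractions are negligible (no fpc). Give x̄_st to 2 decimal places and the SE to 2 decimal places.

x̄_st ≈ 274.90, SE ≈ 6.85

x̄_st = Σ W_h x̄_h = (350·358.90 + 2900·282.60 + 2900·257.06)/6150 = 274.89902
V̂(x̄_st) = Σ W_h² s_h²/n_h, with W_h = N_h/N and N = 6150:
  stratum A: (350/6150)²·227.9²/28 = 6.00781
  stratum B: (2900/6150)²·130.3²/112 = 33.7067
  stratum C: (2900/6150)²·149.0²/689 = 7.16472
V̂(x̄_st) = 46.8793
SE(x̄_st) = √46.8793 = 6.84684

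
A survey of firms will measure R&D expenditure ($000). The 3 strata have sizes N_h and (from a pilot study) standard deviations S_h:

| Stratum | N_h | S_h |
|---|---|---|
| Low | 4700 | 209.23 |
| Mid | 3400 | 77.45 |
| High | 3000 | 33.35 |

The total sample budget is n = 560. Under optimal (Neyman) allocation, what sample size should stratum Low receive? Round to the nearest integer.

409

Neyman allocation: n_h = n · N_h S_h / Σ N_i S_i, with n = 560.
  stratum Low: N_h·S_h = 4700·209.23 = 983381.00
  stratum Mid: N_h·S_h = 3400·77.45 = 263330.00
  stratum High: N_h·S_h = 3000·33.35 = 100050.00
Σ N_h S_h = 1346761.00
n for stratum Low = 560·983381.00/1346761.00 = 408.902 → 409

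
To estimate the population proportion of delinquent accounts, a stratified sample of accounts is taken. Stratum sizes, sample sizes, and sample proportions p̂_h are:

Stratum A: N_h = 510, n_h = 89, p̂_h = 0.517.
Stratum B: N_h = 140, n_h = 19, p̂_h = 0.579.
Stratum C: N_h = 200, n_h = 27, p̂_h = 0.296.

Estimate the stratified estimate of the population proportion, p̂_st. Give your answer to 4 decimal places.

N = 850; stratum weights W_h = N_h/N.
p̂_st = Σ W_h p̂_h = (510·0.517 + 140·0.579 + 200·0.296)/850 = 0.47521

p̂_st ≈ 0.4752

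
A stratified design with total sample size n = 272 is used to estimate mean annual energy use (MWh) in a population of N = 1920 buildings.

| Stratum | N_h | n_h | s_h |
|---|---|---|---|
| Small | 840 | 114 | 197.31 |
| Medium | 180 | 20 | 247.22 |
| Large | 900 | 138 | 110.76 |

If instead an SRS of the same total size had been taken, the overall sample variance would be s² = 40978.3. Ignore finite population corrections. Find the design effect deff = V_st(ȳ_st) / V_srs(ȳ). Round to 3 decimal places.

V̂(ȳ_st) = Σ W_h² s_h²/n_h, with W_h = N_h/N and N = 1920:
  stratum Small: (840/1920)²·197.31²/114 = 65.3656
  stratum Medium: (180/1920)²·247.22²/20 = 26.8584
  stratum Large: (900/1920)²·110.76²/138 = 19.533
V_st = 111.757
V_srs = s²/n = 40978.3/272 = 150.656
deff = V_st / V_srs = 111.757/150.656 = 0.7418

deff ≈ 0.742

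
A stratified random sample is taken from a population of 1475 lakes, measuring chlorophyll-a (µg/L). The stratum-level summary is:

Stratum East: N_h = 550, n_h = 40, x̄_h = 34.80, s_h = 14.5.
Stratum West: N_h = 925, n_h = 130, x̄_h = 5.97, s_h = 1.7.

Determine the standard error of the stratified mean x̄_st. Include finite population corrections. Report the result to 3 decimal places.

SE(x̄_st) ≈ 0.828

V̂(x̄_st) = Σ W_h² (1 − n_h/N_h) s_h²/n_h, with W_h = N_h/N and N = 1475:
  stratum East: (550/1475)²·(1 − 40/550)·14.5²/40 = 0.67768
  stratum West: (925/1475)²·(1 − 130/925)·1.7²/130 = 0.00751414
V̂(x̄_st) = 0.685194
SE(x̄_st) = √0.685194 = 0.827765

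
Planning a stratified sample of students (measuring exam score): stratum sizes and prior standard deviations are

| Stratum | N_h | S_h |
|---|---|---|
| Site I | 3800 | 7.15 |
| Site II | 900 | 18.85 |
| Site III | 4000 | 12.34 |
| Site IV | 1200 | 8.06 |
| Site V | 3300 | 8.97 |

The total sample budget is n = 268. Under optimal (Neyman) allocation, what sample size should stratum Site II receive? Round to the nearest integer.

Neyman allocation: n_h = n · N_h S_h / Σ N_i S_i, with n = 268.
  stratum Site I: N_h·S_h = 3800·7.15 = 27170.00
  stratum Site II: N_h·S_h = 900·18.85 = 16965.00
  stratum Site III: N_h·S_h = 4000·12.34 = 49360.00
  stratum Site IV: N_h·S_h = 1200·8.06 = 9672.00
  stratum Site V: N_h·S_h = 3300·8.97 = 29601.00
Σ N_h S_h = 132768.00
n for stratum Site II = 268·16965.00/132768.00 = 34.245 → 34

34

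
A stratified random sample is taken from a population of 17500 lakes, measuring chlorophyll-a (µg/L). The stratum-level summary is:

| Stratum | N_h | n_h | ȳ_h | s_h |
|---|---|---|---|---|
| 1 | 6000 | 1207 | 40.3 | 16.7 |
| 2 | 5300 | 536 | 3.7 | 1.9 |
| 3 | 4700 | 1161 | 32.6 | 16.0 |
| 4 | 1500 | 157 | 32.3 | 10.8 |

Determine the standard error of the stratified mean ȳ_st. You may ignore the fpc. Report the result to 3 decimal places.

SE(ȳ_st) ≈ 0.222

V̂(ȳ_st) = Σ W_h² s_h²/n_h, with W_h = N_h/N and N = 17500:
  stratum 1: (6000/17500)²·16.7²/1207 = 0.0271614
  stratum 2: (5300/17500)²·1.9²/536 = 0.000617758
  stratum 3: (4700/17500)²·16.0²/1161 = 0.0159048
  stratum 4: (1500/17500)²·10.8²/157 = 0.00545826
V̂(ȳ_st) = 0.0491422
SE(ȳ_st) = √0.0491422 = 0.22168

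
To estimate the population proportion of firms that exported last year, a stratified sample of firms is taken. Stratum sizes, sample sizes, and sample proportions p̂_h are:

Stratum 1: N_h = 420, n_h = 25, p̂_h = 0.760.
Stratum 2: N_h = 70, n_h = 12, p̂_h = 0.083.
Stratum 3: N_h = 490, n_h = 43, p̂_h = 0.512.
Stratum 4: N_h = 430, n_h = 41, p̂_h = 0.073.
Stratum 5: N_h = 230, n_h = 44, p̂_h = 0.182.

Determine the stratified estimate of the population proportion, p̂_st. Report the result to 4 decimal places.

N = 1640; stratum weights W_h = N_h/N.
p̂_st = Σ W_h p̂_h = (420·0.760 + 70·0.083 + 490·0.512 + 430·0.073 + 230·0.182)/1640 = 0.39582

p̂_st ≈ 0.3958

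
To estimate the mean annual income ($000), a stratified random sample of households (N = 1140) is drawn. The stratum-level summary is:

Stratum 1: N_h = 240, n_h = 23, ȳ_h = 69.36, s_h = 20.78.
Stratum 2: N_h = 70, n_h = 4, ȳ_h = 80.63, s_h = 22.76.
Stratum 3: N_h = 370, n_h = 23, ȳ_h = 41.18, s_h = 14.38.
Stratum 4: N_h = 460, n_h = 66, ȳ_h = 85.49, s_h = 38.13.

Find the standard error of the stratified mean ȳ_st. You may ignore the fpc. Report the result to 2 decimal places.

SE(ȳ_st) ≈ 2.42

V̂(ȳ_st) = Σ W_h² s_h²/n_h, with W_h = N_h/N and N = 1140:
  stratum 1: (240/1140)²·20.78²/23 = 0.832101
  stratum 2: (70/1140)²·22.76²/4 = 0.488282
  stratum 3: (370/1140)²·14.38²/23 = 0.947073
  stratum 4: (460/1140)²·38.13²/66 = 3.5867
V̂(ȳ_st) = 5.85416
SE(ȳ_st) = √5.85416 = 2.41954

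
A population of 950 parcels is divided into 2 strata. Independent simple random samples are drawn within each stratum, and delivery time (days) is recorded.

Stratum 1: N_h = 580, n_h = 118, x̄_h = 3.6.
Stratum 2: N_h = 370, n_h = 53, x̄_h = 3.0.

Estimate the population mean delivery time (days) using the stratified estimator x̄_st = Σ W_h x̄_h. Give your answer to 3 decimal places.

x̄_st ≈ 3.366

N = Σ N_h = 950. Stratum weights W_h = N_h/N.
x̄_st = (580·3.6 + 370·3.0) / 950 = 3.36632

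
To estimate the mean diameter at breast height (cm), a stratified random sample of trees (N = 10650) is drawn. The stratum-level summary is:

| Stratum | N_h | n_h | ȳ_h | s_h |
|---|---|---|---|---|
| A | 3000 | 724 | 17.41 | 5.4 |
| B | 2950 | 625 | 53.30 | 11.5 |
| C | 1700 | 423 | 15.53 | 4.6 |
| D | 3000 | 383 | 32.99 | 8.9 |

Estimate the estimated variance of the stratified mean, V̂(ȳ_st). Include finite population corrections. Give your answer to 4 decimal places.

V̂(ȳ_st) = Σ W_h² (1 − n_h/N_h) s_h²/n_h, with W_h = N_h/N and N = 10650:
  stratum A: (3000/10650)²·(1 − 724/3000)·5.4²/724 = 0.00242462
  stratum B: (2950/10650)²·(1 − 625/2950)·11.5²/625 = 0.0127956
  stratum C: (1700/10650)²·(1 − 423/1700)·4.6²/423 = 0.00095745
  stratum D: (3000/10650)²·(1 − 383/3000)·8.9²/383 = 0.0143155
V̂(ȳ_st) = 0.0304932

V̂(ȳ_st) ≈ 0.0305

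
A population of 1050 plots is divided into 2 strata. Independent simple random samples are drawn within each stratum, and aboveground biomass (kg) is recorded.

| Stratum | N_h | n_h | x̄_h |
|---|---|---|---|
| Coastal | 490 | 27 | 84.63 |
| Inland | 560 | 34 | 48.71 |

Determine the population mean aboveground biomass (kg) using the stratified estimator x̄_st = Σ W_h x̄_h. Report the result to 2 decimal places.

x̄_st ≈ 65.47

N = Σ N_h = 1050. Stratum weights W_h = N_h/N.
x̄_st = (490·84.63 + 560·48.71) / 1050 = 65.4727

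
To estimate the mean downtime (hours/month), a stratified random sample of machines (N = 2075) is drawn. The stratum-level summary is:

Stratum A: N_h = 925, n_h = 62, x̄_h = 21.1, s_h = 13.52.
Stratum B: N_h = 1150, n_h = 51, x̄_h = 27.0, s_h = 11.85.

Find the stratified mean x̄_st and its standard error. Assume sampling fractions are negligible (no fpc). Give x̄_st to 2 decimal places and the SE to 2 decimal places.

x̄_st = Σ W_h x̄_h = (925·21.1 + 1150·27.0)/2075 = 24.36988
V̂(x̄_st) = Σ W_h² s_h²/n_h, with W_h = N_h/N and N = 2075:
  stratum A: (925/2075)²·13.52²/62 = 0.58588
  stratum B: (1150/2075)²·11.85²/51 = 0.845719
V̂(x̄_st) = 1.4316
SE(x̄_st) = √1.4316 = 1.19649

x̄_st ≈ 24.37, SE ≈ 1.20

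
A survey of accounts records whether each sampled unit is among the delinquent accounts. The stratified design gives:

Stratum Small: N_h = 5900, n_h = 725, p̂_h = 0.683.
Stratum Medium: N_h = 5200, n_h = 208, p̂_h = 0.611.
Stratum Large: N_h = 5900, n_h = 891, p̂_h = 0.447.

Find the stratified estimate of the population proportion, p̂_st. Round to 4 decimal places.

p̂_st ≈ 0.5791

N = 17000; stratum weights W_h = N_h/N.
p̂_st = Σ W_h p̂_h = (5900·0.683 + 5200·0.611 + 5900·0.447)/17000 = 0.57907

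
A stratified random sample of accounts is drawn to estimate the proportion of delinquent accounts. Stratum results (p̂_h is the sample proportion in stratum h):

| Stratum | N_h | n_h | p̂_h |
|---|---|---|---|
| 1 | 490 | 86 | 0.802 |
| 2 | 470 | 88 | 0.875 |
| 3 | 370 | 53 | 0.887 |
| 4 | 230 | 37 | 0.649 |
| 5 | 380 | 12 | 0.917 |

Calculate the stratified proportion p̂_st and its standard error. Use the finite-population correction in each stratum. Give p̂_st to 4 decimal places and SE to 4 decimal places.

N = 1940; stratum weights W_h = N_h/N.
p̂_st = Σ W_h p̂_h = (490·0.802 + 470·0.875 + 370·0.887 + 230·0.649 + 380·0.917)/1940 = 0.84028
V̂(p̂_st) = Σ W_h² (1 − n_h/N_h) p̂_h(1−p̂_h)/(n_h−1):
  stratum 1: (490/1940)²·(1 − 86/490)·0.802·0.198/85 = 9.8264e-05
  stratum 2: (470/1940)²·(1 − 88/470)·0.875·0.125/87 = 5.99731e-05
  stratum 3: (370/1940)²·(1 − 53/370)·0.887·0.113/52 = 6.00698e-05
  stratum 4: (230/1940)²·(1 − 37/230)·0.649·0.351/36 = 7.4633e-05
  stratum 5: (380/1940)²·(1 − 12/380)·0.917·0.083/11 = 0.000257089
V̂(p̂_st) = 0.000550029; SE = √V̂ = 0.0234527

p̂_st ≈ 0.8403, SE ≈ 0.0235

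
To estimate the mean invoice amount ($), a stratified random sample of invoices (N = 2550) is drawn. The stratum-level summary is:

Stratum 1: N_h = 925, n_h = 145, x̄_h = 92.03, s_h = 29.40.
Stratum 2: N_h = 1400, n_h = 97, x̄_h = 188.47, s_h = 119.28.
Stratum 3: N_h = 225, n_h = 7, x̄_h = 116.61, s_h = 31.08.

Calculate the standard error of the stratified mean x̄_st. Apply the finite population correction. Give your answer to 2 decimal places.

V̂(x̄_st) = Σ W_h² (1 − n_h/N_h) s_h²/n_h, with W_h = N_h/N and N = 2550:
  stratum 1: (925/2550)²·(1 − 145/925)·29.40²/145 = 0.661428
  stratum 2: (1400/2550)²·(1 − 97/1400)·119.28²/97 = 41.1487
  stratum 3: (225/2550)²·(1 − 7/225)·31.08²/7 = 1.04093
V̂(x̄_st) = 42.851
SE(x̄_st) = √42.851 = 6.54607

SE(x̄_st) ≈ 6.55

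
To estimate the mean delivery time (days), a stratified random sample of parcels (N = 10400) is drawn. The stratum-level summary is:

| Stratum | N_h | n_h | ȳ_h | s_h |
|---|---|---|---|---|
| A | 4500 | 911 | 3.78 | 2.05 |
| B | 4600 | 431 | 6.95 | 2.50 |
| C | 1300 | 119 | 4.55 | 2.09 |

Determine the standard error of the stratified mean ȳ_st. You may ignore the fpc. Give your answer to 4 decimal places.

SE(ȳ_st) ≈ 0.0654

V̂(ȳ_st) = Σ W_h² s_h²/n_h, with W_h = N_h/N and N = 10400:
  stratum A: (4500/10400)²·2.05²/911 = 0.00086367
  stratum B: (4600/10400)²·2.50²/431 = 0.00283695
  stratum C: (1300/10400)²·2.09²/119 = 0.000573543
V̂(ȳ_st) = 0.00427416
SE(ȳ_st) = √0.00427416 = 0.0653771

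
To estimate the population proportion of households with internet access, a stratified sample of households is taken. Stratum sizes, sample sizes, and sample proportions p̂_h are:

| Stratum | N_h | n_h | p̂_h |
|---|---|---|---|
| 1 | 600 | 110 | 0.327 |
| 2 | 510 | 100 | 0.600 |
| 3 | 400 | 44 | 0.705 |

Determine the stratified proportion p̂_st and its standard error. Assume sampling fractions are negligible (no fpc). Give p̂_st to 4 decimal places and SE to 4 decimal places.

N = 1510; stratum weights W_h = N_h/N.
p̂_st = Σ W_h p̂_h = (600·0.327 + 510·0.600 + 400·0.705)/1510 = 0.51934
V̂(p̂_st) = Σ W_h² p̂_h(1−p̂_h)/(n_h−1):
  stratum 1: (600/1510)²·0.327·0.673/109 = 0.000318775
  stratum 2: (510/1510)²·0.600·0.400/99 = 0.000276543
  stratum 3: (400/1510)²·0.705·0.295/43 = 0.000339398
V̂(p̂_st) = 0.000934716; SE = √V̂ = 0.0305731

p̂_st ≈ 0.5193, SE ≈ 0.0306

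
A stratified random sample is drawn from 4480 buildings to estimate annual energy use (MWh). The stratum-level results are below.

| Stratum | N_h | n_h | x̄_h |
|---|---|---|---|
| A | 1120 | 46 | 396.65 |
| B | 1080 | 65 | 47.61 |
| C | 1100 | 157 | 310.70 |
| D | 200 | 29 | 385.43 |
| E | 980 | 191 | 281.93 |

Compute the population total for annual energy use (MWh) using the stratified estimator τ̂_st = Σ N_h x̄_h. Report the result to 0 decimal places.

τ̂_st = Σ N_h x̄_h = 1120·396.65 + 1080·47.61 + 1100·310.70 + 200·385.43 + 980·281.93 = 1190814

τ̂_st ≈ 1190814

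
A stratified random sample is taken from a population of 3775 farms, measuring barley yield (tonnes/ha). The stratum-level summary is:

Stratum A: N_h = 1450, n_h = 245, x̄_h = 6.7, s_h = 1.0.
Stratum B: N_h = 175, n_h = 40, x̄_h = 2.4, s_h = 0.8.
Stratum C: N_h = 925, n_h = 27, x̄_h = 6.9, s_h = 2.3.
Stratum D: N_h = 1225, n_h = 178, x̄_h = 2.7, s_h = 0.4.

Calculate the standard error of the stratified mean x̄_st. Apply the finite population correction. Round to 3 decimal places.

SE(x̄_st) ≈ 0.110

V̂(x̄_st) = Σ W_h² (1 − n_h/N_h) s_h²/n_h, with W_h = N_h/N and N = 3775:
  stratum A: (1450/3775)²·(1 − 245/1450)·1.0²/245 = 0.000500444
  stratum B: (175/3775)²·(1 − 40/175)·0.8²/40 = 2.65252e-05
  stratum C: (925/3775)²·(1 − 27/925)·2.3²/27 = 0.0114203
  stratum D: (1225/3775)²·(1 − 178/1225)·0.4²/178 = 8.09001e-05
V̂(x̄_st) = 0.0120281
SE(x̄_st) = √0.0120281 = 0.109673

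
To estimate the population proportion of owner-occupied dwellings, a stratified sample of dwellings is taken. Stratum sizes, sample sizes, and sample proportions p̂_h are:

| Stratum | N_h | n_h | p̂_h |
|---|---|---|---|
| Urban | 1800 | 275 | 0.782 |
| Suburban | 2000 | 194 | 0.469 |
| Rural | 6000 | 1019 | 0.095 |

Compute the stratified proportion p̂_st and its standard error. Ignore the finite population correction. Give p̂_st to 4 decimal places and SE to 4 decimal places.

p̂_st ≈ 0.2975, SE ≈ 0.0103

N = 9800; stratum weights W_h = N_h/N.
p̂_st = Σ W_h p̂_h = (1800·0.782 + 2000·0.469 + 6000·0.095)/9800 = 0.29751
V̂(p̂_st) = Σ W_h² p̂_h(1−p̂_h)/(n_h−1):
  stratum Urban: (1800/9800)²·0.782·0.218/274 = 2.09897e-05
  stratum Suburban: (2000/9800)²·0.469·0.531/193 = 5.37425e-05
  stratum Rural: (6000/9800)²·0.095·0.905/1018 = 3.16574e-05
V̂(p̂_st) = 0.00010639; SE = √V̂ = 0.0103145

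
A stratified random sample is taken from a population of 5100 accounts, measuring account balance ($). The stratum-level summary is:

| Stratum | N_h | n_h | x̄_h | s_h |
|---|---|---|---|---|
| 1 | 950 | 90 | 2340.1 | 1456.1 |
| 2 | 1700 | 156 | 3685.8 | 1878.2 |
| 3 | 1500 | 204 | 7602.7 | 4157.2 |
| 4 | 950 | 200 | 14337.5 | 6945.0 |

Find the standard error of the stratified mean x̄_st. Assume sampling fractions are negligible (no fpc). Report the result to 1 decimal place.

V̂(x̄_st) = Σ W_h² s_h²/n_h, with W_h = N_h/N and N = 5100:
  stratum 1: (950/5100)²·1456.1²/90 = 817.423
  stratum 2: (1700/5100)²·1878.2²/156 = 2512.56
  stratum 3: (1500/5100)²·4157.2²/204 = 7328.48
  stratum 4: (950/5100)²·6945.0²/200 = 8367.99
V̂(x̄_st) = 19026.5
SE(x̄_st) = √19026.5 = 137.936

SE(x̄_st) ≈ 137.9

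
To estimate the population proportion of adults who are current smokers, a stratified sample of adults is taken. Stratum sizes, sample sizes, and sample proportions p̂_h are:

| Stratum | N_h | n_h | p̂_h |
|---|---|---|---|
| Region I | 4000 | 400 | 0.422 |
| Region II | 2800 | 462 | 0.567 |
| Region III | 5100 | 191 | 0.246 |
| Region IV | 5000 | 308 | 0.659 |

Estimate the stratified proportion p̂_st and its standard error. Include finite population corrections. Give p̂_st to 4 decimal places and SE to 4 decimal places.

p̂_st ≈ 0.4630, SE ≈ 0.0137

N = 16900; stratum weights W_h = N_h/N.
p̂_st = Σ W_h p̂_h = (4000·0.422 + 2800·0.567 + 5100·0.246 + 5000·0.659)/16900 = 0.46303
V̂(p̂_st) = Σ W_h² (1 − n_h/N_h) p̂_h(1−p̂_h)/(n_h−1):
  stratum Region I: (4000/16900)²·(1 − 400/4000)·0.422·0.578/399 = 3.08217e-05
  stratum Region II: (2800/16900)²·(1 − 462/2800)·0.567·0.433/461 = 1.22067e-05
  stratum Region III: (5100/16900)²·(1 − 191/5100)·0.246·0.754/190 = 8.55742e-05
  stratum Region IV: (5000/16900)²·(1 − 308/5000)·0.659·0.341/307 = 6.01251e-05
V̂(p̂_st) = 0.000188728; SE = √V̂ = 0.0137378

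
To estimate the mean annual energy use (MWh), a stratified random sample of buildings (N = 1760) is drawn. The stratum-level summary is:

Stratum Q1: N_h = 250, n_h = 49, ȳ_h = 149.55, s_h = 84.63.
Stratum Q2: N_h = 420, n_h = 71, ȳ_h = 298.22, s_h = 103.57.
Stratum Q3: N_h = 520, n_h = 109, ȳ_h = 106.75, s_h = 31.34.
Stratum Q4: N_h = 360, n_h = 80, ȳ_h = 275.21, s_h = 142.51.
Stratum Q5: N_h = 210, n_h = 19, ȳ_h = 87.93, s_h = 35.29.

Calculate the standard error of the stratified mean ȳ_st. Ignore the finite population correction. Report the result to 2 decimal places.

SE(ȳ_st) ≈ 4.89

V̂(ȳ_st) = Σ W_h² s_h²/n_h, with W_h = N_h/N and N = 1760:
  stratum Q1: (250/1760)²·84.63²/49 = 2.94922
  stratum Q2: (420/1760)²·103.57²/71 = 8.60365
  stratum Q3: (520/1760)²·31.34²/109 = 0.786598
  stratum Q4: (360/1760)²·142.51²/80 = 10.6214
  stratum Q5: (210/1760)²·35.29²/19 = 0.933175
V̂(ȳ_st) = 23.894
SE(ȳ_st) = √23.894 = 4.88815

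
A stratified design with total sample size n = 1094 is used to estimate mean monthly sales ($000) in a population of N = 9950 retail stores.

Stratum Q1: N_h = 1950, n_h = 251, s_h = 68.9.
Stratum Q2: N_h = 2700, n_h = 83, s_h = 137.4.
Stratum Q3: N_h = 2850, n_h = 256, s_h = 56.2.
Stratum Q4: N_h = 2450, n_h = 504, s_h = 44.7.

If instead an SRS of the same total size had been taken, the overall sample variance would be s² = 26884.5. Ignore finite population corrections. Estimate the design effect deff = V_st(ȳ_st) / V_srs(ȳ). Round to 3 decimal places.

V̂(ȳ_st) = Σ W_h² s_h²/n_h, with W_h = N_h/N and N = 9950:
  stratum Q1: (1950/9950)²·68.9²/251 = 0.72642
  stratum Q2: (2700/9950)²·137.4²/83 = 16.7485
  stratum Q3: (2850/9950)²·56.2²/256 = 1.01222
  stratum Q4: (2450/9950)²·44.7²/504 = 0.240365
V_st = 18.7275
V_srs = s²/n = 26884.5/1094 = 24.5745
deff = V_st / V_srs = 18.7275/24.5745 = 0.7621

deff ≈ 0.762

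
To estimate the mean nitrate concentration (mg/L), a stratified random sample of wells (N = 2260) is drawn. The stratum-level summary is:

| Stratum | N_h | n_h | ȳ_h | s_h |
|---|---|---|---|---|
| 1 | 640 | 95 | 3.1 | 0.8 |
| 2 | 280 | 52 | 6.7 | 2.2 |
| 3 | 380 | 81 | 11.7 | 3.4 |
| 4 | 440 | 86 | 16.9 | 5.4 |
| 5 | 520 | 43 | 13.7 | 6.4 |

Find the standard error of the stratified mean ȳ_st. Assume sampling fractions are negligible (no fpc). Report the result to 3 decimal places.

SE(ȳ_st) ≈ 0.263

V̂(ȳ_st) = Σ W_h² s_h²/n_h, with W_h = N_h/N and N = 2260:
  stratum 1: (640/2260)²·0.8²/95 = 0.000540256
  stratum 2: (280/2260)²·2.2²/52 = 0.0014287
  stratum 3: (380/2260)²·3.4²/81 = 0.00403481
  stratum 4: (440/2260)²·5.4²/86 = 0.0128522
  stratum 5: (520/2260)²·6.4²/43 = 0.0504291
V̂(ȳ_st) = 0.0692851
SE(ȳ_st) = √0.0692851 = 0.263221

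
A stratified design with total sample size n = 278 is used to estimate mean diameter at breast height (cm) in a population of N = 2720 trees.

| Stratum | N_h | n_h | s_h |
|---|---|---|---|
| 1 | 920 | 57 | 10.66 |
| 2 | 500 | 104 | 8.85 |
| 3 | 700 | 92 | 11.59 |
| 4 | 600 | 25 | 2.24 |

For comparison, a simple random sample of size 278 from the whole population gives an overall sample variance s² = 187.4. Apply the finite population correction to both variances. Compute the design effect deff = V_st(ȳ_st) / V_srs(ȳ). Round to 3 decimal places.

deff ≈ 0.541

V̂(ȳ_st) = Σ W_h² (1 − n_h/N_h) s_h²/n_h, with W_h = N_h/N and N = 2720:
  stratum 1: (920/2720)²·(1 − 57/920)·10.66²/57 = 0.213944
  stratum 2: (500/2720)²·(1 − 104/500)·8.85²/104 = 0.0201549
  stratum 3: (700/2720)²·(1 − 92/700)·11.59²/92 = 0.083993
  stratum 4: (600/2720)²·(1 − 25/600)·2.24²/25 = 0.00935917
V_st = 0.327451
V_srs = (1 − 278/2720)·187.4/278 = 0.605204
deff = V_st / V_srs = 0.327451/0.605204 = 0.5411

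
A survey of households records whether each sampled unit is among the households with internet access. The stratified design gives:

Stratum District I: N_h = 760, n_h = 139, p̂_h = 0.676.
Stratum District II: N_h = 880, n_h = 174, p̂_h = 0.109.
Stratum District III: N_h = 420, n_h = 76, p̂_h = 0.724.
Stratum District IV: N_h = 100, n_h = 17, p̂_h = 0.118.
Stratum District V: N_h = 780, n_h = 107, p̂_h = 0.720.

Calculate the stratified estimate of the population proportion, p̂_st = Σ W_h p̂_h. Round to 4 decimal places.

p̂_st ≈ 0.5058

N = 2940; stratum weights W_h = N_h/N.
p̂_st = Σ W_h p̂_h = (760·0.676 + 880·0.109 + 420·0.724 + 100·0.118 + 780·0.720)/2940 = 0.50584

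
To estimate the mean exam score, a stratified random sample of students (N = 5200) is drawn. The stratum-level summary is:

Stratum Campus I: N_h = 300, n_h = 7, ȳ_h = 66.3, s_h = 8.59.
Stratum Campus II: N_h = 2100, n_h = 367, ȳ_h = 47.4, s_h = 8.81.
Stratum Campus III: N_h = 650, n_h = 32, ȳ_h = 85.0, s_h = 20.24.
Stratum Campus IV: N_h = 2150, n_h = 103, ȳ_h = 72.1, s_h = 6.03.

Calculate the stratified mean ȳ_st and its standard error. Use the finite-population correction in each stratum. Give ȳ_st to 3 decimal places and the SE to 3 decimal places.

ȳ_st ≈ 63.403, SE ≈ 0.557

ȳ_st = Σ W_h ȳ_h = (300·66.3 + 2100·47.4 + 650·85.0 + 2150·72.1)/5200 = 63.40288
V̂(ȳ_st) = Σ W_h² (1 − n_h/N_h) s_h²/n_h, with W_h = N_h/N and N = 5200:
  stratum Campus I: (300/5200)²·(1 − 7/300)·8.59²/7 = 0.0342666
  stratum Campus II: (2100/5200)²·(1 − 367/2100)·8.81²/367 = 0.0284641
  stratum Campus III: (650/5200)²·(1 − 32/650)·20.24²/32 = 0.190181
  stratum Campus IV: (2150/5200)²·(1 − 103/2150)·6.03²/103 = 0.0574575
V̂(ȳ_st) = 0.310369
SE(ȳ_st) = √0.310369 = 0.557107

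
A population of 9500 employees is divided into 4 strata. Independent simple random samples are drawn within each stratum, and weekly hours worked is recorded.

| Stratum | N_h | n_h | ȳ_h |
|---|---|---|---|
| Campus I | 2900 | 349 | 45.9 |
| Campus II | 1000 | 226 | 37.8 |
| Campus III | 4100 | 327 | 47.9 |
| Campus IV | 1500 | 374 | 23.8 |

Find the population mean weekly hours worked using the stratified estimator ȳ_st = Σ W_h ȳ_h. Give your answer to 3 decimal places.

N = Σ N_h = 9500. Stratum weights W_h = N_h/N.
ȳ_st = (2900·45.9 + 1000·37.8 + 4100·47.9 + 1500·23.8) / 9500 = 42.42105

ȳ_st ≈ 42.421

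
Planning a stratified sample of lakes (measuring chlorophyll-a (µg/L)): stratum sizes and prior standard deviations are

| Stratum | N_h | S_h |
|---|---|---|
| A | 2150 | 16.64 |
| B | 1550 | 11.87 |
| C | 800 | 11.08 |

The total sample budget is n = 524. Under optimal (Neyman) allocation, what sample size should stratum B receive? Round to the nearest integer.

Neyman allocation: n_h = n · N_h S_h / Σ N_i S_i, with n = 524.
  stratum A: N_h·S_h = 2150·16.64 = 35776.00
  stratum B: N_h·S_h = 1550·11.87 = 18398.50
  stratum C: N_h·S_h = 800·11.08 = 8864.00
Σ N_h S_h = 63038.50
n for stratum B = 524·18398.50/63038.50 = 152.935 → 153

153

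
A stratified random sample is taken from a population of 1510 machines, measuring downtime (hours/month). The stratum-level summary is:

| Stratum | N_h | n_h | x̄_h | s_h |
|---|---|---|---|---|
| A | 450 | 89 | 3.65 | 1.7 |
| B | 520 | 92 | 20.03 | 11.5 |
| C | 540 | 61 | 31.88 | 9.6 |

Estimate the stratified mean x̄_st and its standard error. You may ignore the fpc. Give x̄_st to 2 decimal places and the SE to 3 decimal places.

x̄_st ≈ 19.39, SE ≈ 0.605

x̄_st = Σ W_h x̄_h = (450·3.65 + 520·20.03 + 540·31.88)/1510 = 19.38629
V̂(x̄_st) = Σ W_h² s_h²/n_h, with W_h = N_h/N and N = 1510:
  stratum A: (450/1510)²·1.7²/89 = 0.00288389
  stratum B: (520/1510)²·11.5²/92 = 0.170475
  stratum C: (540/1510)²·9.6²/61 = 0.193217
V̂(x̄_st) = 0.366576
SE(x̄_st) = √0.366576 = 0.605455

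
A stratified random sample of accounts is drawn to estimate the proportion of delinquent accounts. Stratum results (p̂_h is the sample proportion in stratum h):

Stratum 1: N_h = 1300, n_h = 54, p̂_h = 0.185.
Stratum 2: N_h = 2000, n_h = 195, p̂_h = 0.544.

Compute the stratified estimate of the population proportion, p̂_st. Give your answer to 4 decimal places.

N = 3300; stratum weights W_h = N_h/N.
p̂_st = Σ W_h p̂_h = (1300·0.185 + 2000·0.544)/3300 = 0.40258

p̂_st ≈ 0.4026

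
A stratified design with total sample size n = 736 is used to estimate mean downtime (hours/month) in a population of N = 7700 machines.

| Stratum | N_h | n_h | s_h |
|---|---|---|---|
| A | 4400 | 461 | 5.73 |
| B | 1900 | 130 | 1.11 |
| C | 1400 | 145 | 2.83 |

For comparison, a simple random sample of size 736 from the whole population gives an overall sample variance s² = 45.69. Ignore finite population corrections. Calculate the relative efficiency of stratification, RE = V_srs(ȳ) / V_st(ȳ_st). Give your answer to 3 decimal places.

V̂(ȳ_st) = Σ W_h² s_h²/n_h, with W_h = N_h/N and N = 7700:
  stratum A: (4400/7700)²·5.73²/461 = 0.0232559
  stratum B: (1900/7700)²·1.11²/130 = 0.00057707
  stratum C: (1400/7700)²·2.83²/145 = 0.00182591
V_st = 0.0256588
V_srs = s²/n = 45.69/736 = 0.0620788
Relative efficiency = V_srs / V_st = 0.0620788/0.0256588 = 2.4194

RE ≈ 2.419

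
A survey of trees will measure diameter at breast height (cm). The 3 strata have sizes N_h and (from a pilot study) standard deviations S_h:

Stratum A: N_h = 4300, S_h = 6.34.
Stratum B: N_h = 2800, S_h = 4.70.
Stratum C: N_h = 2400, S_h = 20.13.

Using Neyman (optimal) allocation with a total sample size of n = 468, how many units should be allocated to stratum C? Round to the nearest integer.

255

Neyman allocation: n_h = n · N_h S_h / Σ N_i S_i, with n = 468.
  stratum A: N_h·S_h = 4300·6.34 = 27262.00
  stratum B: N_h·S_h = 2800·4.70 = 13160.00
  stratum C: N_h·S_h = 2400·20.13 = 48312.00
Σ N_h S_h = 88734.00
n for stratum C = 468·48312.00/88734.00 = 254.807 → 255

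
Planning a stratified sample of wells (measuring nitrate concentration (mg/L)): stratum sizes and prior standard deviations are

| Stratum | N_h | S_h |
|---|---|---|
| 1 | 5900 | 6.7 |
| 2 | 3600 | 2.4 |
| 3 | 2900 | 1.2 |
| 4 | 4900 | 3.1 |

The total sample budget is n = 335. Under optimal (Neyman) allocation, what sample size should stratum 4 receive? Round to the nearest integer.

76

Neyman allocation: n_h = n · N_h S_h / Σ N_i S_i, with n = 335.
  stratum 1: N_h·S_h = 5900·6.7 = 39530.00
  stratum 2: N_h·S_h = 3600·2.4 = 8640.00
  stratum 3: N_h·S_h = 2900·1.2 = 3480.00
  stratum 4: N_h·S_h = 4900·3.1 = 15190.00
Σ N_h S_h = 66840.00
n for stratum 4 = 335·15190.00/66840.00 = 76.132 → 76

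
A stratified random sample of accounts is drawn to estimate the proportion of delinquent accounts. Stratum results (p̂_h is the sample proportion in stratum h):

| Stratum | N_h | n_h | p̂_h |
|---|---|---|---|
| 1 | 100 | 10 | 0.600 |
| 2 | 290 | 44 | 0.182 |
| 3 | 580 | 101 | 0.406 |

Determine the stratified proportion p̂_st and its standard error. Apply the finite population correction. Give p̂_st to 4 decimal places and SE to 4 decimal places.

N = 970; stratum weights W_h = N_h/N.
p̂_st = Σ W_h p̂_h = (100·0.600 + 290·0.182 + 580·0.406)/970 = 0.35903
V̂(p̂_st) = Σ W_h² (1 − n_h/N_h) p̂_h(1−p̂_h)/(n_h−1):
  stratum 1: (100/970)²·(1 − 10/100)·0.600·0.400/9 = 0.000255075
  stratum 2: (290/970)²·(1 − 44/290)·0.182·0.818/43 = 0.00026251
  stratum 3: (580/970)²·(1 − 101/580)·0.406·0.594/100 = 0.000712086
V̂(p̂_st) = 0.00122967; SE = √V̂ = 0.0350667

p̂_st ≈ 0.3590, SE ≈ 0.0351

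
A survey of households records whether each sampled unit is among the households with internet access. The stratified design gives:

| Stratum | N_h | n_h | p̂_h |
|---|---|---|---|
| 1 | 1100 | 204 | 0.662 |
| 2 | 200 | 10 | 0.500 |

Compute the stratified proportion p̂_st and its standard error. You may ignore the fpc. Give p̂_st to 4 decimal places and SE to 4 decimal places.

p̂_st ≈ 0.6371, SE ≈ 0.0380

N = 1300; stratum weights W_h = N_h/N.
p̂_st = Σ W_h p̂_h = (1100·0.662 + 200·0.500)/1300 = 0.63708
V̂(p̂_st) = Σ W_h² p̂_h(1−p̂_h)/(n_h−1):
  stratum 1: (1100/1300)²·0.662·0.338/203 = 0.000789182
  stratum 2: (200/1300)²·0.500·0.500/9 = 0.000657462
V̂(p̂_st) = 0.00144664; SE = √V̂ = 0.0380348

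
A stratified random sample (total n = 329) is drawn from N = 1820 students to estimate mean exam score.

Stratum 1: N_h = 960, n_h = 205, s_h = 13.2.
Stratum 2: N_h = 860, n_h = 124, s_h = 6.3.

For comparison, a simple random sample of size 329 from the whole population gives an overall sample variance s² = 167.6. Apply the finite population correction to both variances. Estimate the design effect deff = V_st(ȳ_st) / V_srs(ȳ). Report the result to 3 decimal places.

V̂(ȳ_st) = Σ W_h² (1 − n_h/N_h) s_h²/n_h, with W_h = N_h/N and N = 1820:
  stratum 1: (960/1820)²·(1 − 205/960)·13.2²/205 = 0.185981
  stratum 2: (860/1820)²·(1 − 124/860)·6.3²/124 = 0.0611636
V_st = 0.247145
V_srs = (1 − 329/1820)·167.6/329 = 0.417335
deff = V_st / V_srs = 0.247145/0.417335 = 0.5922

deff ≈ 0.592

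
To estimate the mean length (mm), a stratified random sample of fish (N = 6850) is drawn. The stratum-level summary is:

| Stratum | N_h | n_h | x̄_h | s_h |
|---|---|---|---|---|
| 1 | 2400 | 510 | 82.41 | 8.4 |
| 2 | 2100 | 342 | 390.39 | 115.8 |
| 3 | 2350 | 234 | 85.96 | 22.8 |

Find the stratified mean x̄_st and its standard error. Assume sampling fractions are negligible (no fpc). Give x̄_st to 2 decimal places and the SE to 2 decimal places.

x̄_st = Σ W_h x̄_h = (2400·82.41 + 2100·390.39 + 2350·85.96)/6850 = 178.04511
V̂(x̄_st) = Σ W_h² s_h²/n_h, with W_h = N_h/N and N = 6850:
  stratum 1: (2400/6850)²·8.4²/510 = 0.0169836
  stratum 2: (2100/6850)²·115.8²/342 = 3.68509
  stratum 3: (2350/6850)²·22.8²/234 = 0.261462
V̂(x̄_st) = 3.96354
SE(x̄_st) = √3.96354 = 1.99086

x̄_st ≈ 178.05, SE ≈ 1.99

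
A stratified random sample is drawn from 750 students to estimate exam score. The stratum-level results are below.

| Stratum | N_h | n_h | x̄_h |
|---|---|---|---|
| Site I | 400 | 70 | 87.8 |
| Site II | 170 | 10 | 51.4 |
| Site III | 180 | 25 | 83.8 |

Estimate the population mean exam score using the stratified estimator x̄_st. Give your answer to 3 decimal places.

x̄_st ≈ 78.589

N = Σ N_h = 750. Stratum weights W_h = N_h/N.
x̄_st = (400·87.8 + 170·51.4 + 180·83.8) / 750 = 78.58933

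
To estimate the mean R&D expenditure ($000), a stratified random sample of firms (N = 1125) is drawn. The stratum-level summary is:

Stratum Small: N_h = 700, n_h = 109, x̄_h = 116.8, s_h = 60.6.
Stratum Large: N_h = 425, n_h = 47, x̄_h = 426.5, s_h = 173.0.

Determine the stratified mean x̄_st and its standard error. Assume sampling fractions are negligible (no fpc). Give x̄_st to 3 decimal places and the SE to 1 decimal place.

x̄_st ≈ 233.798, SE ≈ 10.2

x̄_st = Σ W_h x̄_h = (700·116.8 + 425·426.5)/1125 = 233.79778
V̂(x̄_st) = Σ W_h² s_h²/n_h, with W_h = N_h/N and N = 1125:
  stratum Small: (700/1125)²·60.6²/109 = 13.044
  stratum Large: (425/1125)²·173.0²/47 = 90.8798
V̂(x̄_st) = 103.924
SE(x̄_st) = √103.924 = 10.1943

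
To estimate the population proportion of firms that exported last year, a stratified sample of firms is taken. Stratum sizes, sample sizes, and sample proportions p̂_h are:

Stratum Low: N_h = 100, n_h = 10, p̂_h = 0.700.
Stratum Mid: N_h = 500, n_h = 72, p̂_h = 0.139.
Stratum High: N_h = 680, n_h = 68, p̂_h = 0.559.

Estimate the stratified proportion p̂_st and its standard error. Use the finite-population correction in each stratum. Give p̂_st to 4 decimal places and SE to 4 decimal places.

p̂_st ≈ 0.4060, SE ≈ 0.0358

N = 1280; stratum weights W_h = N_h/N.
p̂_st = Σ W_h p̂_h = (100·0.700 + 500·0.139 + 680·0.559)/1280 = 0.40595
V̂(p̂_st) = Σ W_h² (1 − n_h/N_h) p̂_h(1−p̂_h)/(n_h−1):
  stratum Low: (100/1280)²·(1 − 10/100)·0.700·0.300/9 = 0.000128174
  stratum Mid: (500/1280)²·(1 − 72/500)·0.139·0.861/71 = 0.000220168
  stratum High: (680/1280)²·(1 − 68/680)·0.559·0.441/67 = 0.000934579
V̂(p̂_st) = 0.00128292; SE = √V̂ = 0.0358179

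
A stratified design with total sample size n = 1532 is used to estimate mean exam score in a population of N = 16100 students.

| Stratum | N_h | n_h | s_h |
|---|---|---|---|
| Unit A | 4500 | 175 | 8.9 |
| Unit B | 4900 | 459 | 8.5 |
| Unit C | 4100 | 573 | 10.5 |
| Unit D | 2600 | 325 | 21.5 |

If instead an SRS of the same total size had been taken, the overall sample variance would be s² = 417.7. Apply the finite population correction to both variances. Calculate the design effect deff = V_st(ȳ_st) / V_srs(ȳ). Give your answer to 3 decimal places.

deff ≈ 0.366

V̂(ȳ_st) = Σ W_h² (1 − n_h/N_h) s_h²/n_h, with W_h = N_h/N and N = 16100:
  stratum Unit A: (4500/16100)²·(1 − 175/4500)·8.9²/175 = 0.0339851
  stratum Unit B: (4900/16100)²·(1 − 459/4900)·8.5²/459 = 0.0132145
  stratum Unit C: (4100/16100)²·(1 − 573/4100)·10.5²/573 = 0.010734
  stratum Unit D: (2600/16100)²·(1 − 325/2600)·21.5²/325 = 0.0324561
V_st = 0.0903897
V_srs = (1 − 1532/16100)·417.7/1532 = 0.246706
deff = V_st / V_srs = 0.0903897/0.246706 = 0.3664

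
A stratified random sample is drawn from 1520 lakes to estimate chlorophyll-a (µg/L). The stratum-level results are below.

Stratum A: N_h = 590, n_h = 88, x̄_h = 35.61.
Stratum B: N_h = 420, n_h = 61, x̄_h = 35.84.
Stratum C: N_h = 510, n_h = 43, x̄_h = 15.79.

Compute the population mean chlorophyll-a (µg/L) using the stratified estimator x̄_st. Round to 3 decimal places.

x̄_st ≈ 29.023

N = Σ N_h = 1520. Stratum weights W_h = N_h/N.
x̄_st = (590·35.61 + 420·35.84 + 510·15.79) / 1520 = 29.02342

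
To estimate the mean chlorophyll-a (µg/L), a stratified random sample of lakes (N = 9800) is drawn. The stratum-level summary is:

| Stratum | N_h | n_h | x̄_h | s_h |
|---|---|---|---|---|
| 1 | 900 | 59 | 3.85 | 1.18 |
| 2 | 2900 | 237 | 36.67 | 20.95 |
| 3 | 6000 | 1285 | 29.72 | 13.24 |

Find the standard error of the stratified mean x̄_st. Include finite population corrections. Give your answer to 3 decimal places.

V̂(x̄_st) = Σ W_h² (1 − n_h/N_h) s_h²/n_h, with W_h = N_h/N and N = 9800:
  stratum 1: (900/9800)²·(1 − 59/900)·1.18²/59 = 0.000185994
  stratum 2: (2900/9800)²·(1 − 237/2900)·20.95²/237 = 0.148914
  stratum 3: (6000/9800)²·(1 − 1285/6000)·13.24²/1285 = 0.040184
V̂(x̄_st) = 0.189284
SE(x̄_st) = √0.189284 = 0.435068

SE(x̄_st) ≈ 0.435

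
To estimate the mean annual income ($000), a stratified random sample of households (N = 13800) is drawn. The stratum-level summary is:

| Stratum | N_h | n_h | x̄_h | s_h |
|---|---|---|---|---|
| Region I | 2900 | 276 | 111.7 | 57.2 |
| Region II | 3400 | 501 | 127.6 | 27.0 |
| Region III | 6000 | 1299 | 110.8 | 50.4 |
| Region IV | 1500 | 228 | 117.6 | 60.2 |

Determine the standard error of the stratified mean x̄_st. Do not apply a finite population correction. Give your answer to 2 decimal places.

V̂(x̄_st) = Σ W_h² s_h²/n_h, with W_h = N_h/N and N = 13800:
  stratum Region I: (2900/13800)²·57.2²/276 = 0.523505
  stratum Region II: (3400/13800)²·27.0²/501 = 0.0883262
  stratum Region III: (6000/13800)²·50.4²/1299 = 0.369655
  stratum Region IV: (1500/13800)²·60.2²/228 = 0.187794
V̂(x̄_st) = 1.16928
SE(x̄_st) = √1.16928 = 1.08133

SE(x̄_st) ≈ 1.08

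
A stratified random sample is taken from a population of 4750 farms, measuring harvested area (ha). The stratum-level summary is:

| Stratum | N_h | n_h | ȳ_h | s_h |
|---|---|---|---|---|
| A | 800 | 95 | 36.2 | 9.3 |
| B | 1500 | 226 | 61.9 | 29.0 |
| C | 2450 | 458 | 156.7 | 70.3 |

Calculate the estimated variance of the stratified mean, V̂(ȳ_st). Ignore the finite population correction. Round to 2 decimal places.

V̂(ȳ_st) ≈ 3.27

V̂(ȳ_st) = Σ W_h² s_h²/n_h, with W_h = N_h/N and N = 4750:
  stratum A: (800/4750)²·9.3²/95 = 0.0258247
  stratum B: (1500/4750)²·29.0²/226 = 0.371093
  stratum C: (2450/4750)²·70.3²/458 = 2.87072
V̂(ȳ_st) = 3.26763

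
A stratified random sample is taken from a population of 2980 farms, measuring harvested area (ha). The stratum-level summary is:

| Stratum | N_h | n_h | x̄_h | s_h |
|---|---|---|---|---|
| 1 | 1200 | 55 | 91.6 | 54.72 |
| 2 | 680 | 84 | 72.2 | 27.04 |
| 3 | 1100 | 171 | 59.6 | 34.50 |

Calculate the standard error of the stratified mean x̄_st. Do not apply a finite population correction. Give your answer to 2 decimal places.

V̂(x̄_st) = Σ W_h² s_h²/n_h, with W_h = N_h/N and N = 2980:
  stratum 1: (1200/2980)²·54.72²/55 = 8.82794
  stratum 2: (680/2980)²·27.04²/84 = 0.453231
  stratum 3: (1100/2980)²·34.50²/171 = 0.948407
V̂(x̄_st) = 10.2296
SE(x̄_st) = √10.2296 = 3.19837

SE(x̄_st) ≈ 3.20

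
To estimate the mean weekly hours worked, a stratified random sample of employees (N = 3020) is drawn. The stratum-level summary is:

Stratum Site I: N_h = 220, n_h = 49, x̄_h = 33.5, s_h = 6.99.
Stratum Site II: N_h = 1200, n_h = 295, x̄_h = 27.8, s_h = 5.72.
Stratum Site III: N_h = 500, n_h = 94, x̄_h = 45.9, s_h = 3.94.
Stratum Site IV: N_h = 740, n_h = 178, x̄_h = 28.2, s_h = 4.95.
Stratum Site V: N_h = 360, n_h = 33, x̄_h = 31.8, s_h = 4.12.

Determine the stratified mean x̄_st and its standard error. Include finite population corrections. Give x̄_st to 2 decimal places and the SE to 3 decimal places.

x̄_st ≈ 31.79, SE ≈ 0.184

x̄_st = Σ W_h x̄_h = (220·33.5 + 1200·27.8 + 500·45.9 + 740·28.2 + 360·31.8)/3020 = 31.78675
V̂(x̄_st) = Σ W_h² (1 − n_h/N_h) s_h²/n_h, with W_h = N_h/N and N = 3020:
  stratum Site I: (220/3020)²·(1 − 49/220)·6.99²/49 = 0.00411304
  stratum Site II: (1200/3020)²·(1 − 295/1200)·5.72²/295 = 0.0132064
  stratum Site III: (500/3020)²·(1 − 94/500)·3.94²/94 = 0.00367576
  stratum Site IV: (740/3020)²·(1 − 178/740)·4.95²/178 = 0.00627689
  stratum Site V: (360/3020)²·(1 − 33/360)·4.12²/33 = 0.00663922
V̂(x̄_st) = 0.0339114
SE(x̄_st) = √0.0339114 = 0.18415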